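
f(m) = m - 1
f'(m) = 1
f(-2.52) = -3.52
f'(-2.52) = 1.00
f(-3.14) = -4.14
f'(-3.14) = 1.00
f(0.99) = -0.01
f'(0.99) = 1.00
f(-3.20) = -4.20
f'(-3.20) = 1.00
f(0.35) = -0.65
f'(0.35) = 1.00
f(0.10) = -0.90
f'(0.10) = 1.00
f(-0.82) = -1.82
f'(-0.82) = 1.00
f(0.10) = -0.90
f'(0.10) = 1.00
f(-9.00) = -10.00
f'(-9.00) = 1.00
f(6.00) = 5.00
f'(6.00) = 1.00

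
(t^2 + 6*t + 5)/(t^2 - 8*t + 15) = (t^2 + 6*t + 5)/(t^2 - 8*t + 15)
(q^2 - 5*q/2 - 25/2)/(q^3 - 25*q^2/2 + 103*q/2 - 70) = (2*q + 5)/(2*q^2 - 15*q + 28)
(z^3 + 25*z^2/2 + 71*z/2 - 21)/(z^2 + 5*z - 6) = (2*z^2 + 13*z - 7)/(2*(z - 1))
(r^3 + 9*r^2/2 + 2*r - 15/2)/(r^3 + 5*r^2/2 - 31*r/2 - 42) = (2*r^2 + 3*r - 5)/(2*r^2 - r - 28)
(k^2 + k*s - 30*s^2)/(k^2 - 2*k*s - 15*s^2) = (k + 6*s)/(k + 3*s)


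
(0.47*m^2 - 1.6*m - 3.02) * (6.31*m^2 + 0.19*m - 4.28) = 2.9657*m^4 - 10.0067*m^3 - 21.3718*m^2 + 6.2742*m + 12.9256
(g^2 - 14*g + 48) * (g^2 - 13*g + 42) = g^4 - 27*g^3 + 272*g^2 - 1212*g + 2016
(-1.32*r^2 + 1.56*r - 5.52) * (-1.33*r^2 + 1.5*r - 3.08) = 1.7556*r^4 - 4.0548*r^3 + 13.7472*r^2 - 13.0848*r + 17.0016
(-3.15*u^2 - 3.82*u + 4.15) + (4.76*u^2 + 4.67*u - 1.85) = 1.61*u^2 + 0.85*u + 2.3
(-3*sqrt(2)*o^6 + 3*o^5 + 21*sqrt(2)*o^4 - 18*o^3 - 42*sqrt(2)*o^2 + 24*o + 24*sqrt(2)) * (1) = -3*sqrt(2)*o^6 + 3*o^5 + 21*sqrt(2)*o^4 - 18*o^3 - 42*sqrt(2)*o^2 + 24*o + 24*sqrt(2)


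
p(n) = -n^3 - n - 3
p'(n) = -3*n^2 - 1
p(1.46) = -7.57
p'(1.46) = -7.39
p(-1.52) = 2.03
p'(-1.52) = -7.93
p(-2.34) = 12.15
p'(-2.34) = -17.43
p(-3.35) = 37.95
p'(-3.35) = -34.67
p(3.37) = -44.64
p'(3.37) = -35.07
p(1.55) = -8.27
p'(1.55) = -8.21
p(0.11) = -3.11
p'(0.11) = -1.04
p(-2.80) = 21.75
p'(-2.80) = -24.52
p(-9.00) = 735.00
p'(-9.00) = -244.00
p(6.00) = -225.00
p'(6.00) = -109.00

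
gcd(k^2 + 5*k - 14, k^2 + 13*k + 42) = k + 7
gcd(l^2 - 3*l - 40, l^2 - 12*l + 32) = l - 8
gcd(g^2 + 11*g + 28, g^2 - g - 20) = g + 4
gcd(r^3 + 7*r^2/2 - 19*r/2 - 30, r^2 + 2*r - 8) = r + 4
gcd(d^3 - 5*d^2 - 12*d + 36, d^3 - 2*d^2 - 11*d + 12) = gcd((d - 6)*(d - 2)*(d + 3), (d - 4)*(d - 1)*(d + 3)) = d + 3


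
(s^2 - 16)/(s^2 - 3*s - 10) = (16 - s^2)/(-s^2 + 3*s + 10)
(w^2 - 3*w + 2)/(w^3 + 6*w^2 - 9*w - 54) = (w^2 - 3*w + 2)/(w^3 + 6*w^2 - 9*w - 54)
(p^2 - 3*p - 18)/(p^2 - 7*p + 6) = (p + 3)/(p - 1)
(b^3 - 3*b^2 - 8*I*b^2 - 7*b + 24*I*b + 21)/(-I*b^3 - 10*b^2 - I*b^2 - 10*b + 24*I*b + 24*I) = (I*b^3 + b^2*(8 - 3*I) - b*(24 + 7*I) + 21*I)/(b^3 + b^2*(1 - 10*I) - 2*b*(12 + 5*I) - 24)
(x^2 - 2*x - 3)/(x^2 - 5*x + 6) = (x + 1)/(x - 2)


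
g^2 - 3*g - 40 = (g - 8)*(g + 5)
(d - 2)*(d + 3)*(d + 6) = d^3 + 7*d^2 - 36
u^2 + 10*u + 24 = (u + 4)*(u + 6)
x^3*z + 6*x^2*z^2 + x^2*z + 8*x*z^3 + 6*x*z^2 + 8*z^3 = (x + 2*z)*(x + 4*z)*(x*z + z)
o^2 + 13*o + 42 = (o + 6)*(o + 7)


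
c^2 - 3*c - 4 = (c - 4)*(c + 1)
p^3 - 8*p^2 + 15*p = p*(p - 5)*(p - 3)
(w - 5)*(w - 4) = w^2 - 9*w + 20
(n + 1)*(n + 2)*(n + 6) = n^3 + 9*n^2 + 20*n + 12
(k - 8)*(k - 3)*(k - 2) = k^3 - 13*k^2 + 46*k - 48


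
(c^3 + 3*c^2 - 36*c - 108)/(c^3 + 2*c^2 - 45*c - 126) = (c - 6)/(c - 7)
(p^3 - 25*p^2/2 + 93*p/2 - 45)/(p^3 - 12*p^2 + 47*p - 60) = (p^2 - 15*p/2 + 9)/(p^2 - 7*p + 12)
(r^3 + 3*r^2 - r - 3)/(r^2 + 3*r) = r - 1/r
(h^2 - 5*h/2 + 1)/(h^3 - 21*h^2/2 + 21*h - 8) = 1/(h - 8)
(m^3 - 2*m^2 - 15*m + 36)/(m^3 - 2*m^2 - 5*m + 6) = (m^2 + m - 12)/(m^2 + m - 2)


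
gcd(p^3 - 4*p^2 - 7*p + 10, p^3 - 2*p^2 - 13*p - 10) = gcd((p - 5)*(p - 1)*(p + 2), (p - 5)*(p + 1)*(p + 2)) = p^2 - 3*p - 10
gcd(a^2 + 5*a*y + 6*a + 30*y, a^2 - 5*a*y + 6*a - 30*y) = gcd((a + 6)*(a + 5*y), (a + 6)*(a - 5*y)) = a + 6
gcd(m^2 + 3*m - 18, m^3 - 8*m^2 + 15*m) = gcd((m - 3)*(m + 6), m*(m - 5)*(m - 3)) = m - 3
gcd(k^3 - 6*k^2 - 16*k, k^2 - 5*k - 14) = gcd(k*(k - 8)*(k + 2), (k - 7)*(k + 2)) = k + 2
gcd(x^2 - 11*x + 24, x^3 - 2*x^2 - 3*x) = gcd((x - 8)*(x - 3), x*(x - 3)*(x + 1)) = x - 3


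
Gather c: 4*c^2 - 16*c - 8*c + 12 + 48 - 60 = 4*c^2 - 24*c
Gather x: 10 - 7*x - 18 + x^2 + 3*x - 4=x^2 - 4*x - 12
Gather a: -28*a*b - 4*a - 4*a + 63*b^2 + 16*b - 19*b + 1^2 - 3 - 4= a*(-28*b - 8) + 63*b^2 - 3*b - 6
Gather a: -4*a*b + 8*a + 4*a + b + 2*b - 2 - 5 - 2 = a*(12 - 4*b) + 3*b - 9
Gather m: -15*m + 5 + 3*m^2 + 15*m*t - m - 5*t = 3*m^2 + m*(15*t - 16) - 5*t + 5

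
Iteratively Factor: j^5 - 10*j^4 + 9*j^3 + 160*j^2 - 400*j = (j + 4)*(j^4 - 14*j^3 + 65*j^2 - 100*j) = (j - 5)*(j + 4)*(j^3 - 9*j^2 + 20*j) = j*(j - 5)*(j + 4)*(j^2 - 9*j + 20) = j*(j - 5)^2*(j + 4)*(j - 4)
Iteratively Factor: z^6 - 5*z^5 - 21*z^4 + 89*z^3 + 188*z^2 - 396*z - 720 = (z - 5)*(z^5 - 21*z^3 - 16*z^2 + 108*z + 144) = (z - 5)*(z + 3)*(z^4 - 3*z^3 - 12*z^2 + 20*z + 48) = (z - 5)*(z - 3)*(z + 3)*(z^3 - 12*z - 16) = (z - 5)*(z - 3)*(z + 2)*(z + 3)*(z^2 - 2*z - 8) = (z - 5)*(z - 3)*(z + 2)^2*(z + 3)*(z - 4)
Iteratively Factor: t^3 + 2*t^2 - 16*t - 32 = (t + 2)*(t^2 - 16) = (t + 2)*(t + 4)*(t - 4)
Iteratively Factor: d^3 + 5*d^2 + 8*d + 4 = (d + 2)*(d^2 + 3*d + 2) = (d + 1)*(d + 2)*(d + 2)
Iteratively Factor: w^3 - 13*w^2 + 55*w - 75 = (w - 5)*(w^2 - 8*w + 15) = (w - 5)^2*(w - 3)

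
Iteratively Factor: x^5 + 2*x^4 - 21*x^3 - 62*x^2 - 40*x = (x + 4)*(x^4 - 2*x^3 - 13*x^2 - 10*x) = x*(x + 4)*(x^3 - 2*x^2 - 13*x - 10) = x*(x + 1)*(x + 4)*(x^2 - 3*x - 10) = x*(x + 1)*(x + 2)*(x + 4)*(x - 5)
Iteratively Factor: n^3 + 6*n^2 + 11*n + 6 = (n + 2)*(n^2 + 4*n + 3) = (n + 1)*(n + 2)*(n + 3)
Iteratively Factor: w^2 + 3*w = (w)*(w + 3)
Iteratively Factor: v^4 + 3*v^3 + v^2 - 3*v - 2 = (v + 1)*(v^3 + 2*v^2 - v - 2) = (v + 1)*(v + 2)*(v^2 - 1) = (v + 1)^2*(v + 2)*(v - 1)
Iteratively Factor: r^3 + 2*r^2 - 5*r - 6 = (r + 1)*(r^2 + r - 6) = (r + 1)*(r + 3)*(r - 2)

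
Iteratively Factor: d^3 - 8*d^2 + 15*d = (d - 5)*(d^2 - 3*d) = d*(d - 5)*(d - 3)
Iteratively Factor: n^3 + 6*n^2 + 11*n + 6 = (n + 3)*(n^2 + 3*n + 2) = (n + 2)*(n + 3)*(n + 1)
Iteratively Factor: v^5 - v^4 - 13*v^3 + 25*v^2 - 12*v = (v)*(v^4 - v^3 - 13*v^2 + 25*v - 12) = v*(v - 3)*(v^3 + 2*v^2 - 7*v + 4) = v*(v - 3)*(v + 4)*(v^2 - 2*v + 1) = v*(v - 3)*(v - 1)*(v + 4)*(v - 1)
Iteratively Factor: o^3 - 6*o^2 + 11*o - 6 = (o - 1)*(o^2 - 5*o + 6) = (o - 2)*(o - 1)*(o - 3)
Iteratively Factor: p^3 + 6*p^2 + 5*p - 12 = (p + 4)*(p^2 + 2*p - 3) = (p - 1)*(p + 4)*(p + 3)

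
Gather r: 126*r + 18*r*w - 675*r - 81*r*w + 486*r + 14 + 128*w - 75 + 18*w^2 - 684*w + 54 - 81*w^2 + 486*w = r*(-63*w - 63) - 63*w^2 - 70*w - 7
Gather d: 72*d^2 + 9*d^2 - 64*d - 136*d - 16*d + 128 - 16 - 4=81*d^2 - 216*d + 108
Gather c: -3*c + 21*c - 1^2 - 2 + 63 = 18*c + 60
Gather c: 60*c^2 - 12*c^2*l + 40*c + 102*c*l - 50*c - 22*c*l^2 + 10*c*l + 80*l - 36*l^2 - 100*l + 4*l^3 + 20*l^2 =c^2*(60 - 12*l) + c*(-22*l^2 + 112*l - 10) + 4*l^3 - 16*l^2 - 20*l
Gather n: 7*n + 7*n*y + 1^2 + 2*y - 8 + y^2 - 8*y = n*(7*y + 7) + y^2 - 6*y - 7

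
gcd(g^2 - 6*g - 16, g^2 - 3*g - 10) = g + 2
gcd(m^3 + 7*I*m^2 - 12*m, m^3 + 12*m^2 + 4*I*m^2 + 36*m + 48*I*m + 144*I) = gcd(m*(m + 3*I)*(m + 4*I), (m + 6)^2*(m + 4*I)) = m + 4*I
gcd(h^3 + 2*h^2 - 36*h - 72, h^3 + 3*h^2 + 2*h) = h + 2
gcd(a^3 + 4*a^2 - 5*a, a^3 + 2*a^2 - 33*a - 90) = a + 5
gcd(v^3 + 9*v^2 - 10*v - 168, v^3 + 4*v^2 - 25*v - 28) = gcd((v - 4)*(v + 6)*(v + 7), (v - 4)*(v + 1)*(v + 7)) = v^2 + 3*v - 28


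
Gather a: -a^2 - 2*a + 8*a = -a^2 + 6*a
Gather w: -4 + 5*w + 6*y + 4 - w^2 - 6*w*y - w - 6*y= -w^2 + w*(4 - 6*y)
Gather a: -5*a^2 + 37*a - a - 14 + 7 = -5*a^2 + 36*a - 7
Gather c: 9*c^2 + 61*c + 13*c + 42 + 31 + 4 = 9*c^2 + 74*c + 77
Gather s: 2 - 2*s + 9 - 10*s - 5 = 6 - 12*s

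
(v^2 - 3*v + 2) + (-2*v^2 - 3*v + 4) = -v^2 - 6*v + 6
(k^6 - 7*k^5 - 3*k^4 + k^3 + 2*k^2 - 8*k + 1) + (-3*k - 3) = k^6 - 7*k^5 - 3*k^4 + k^3 + 2*k^2 - 11*k - 2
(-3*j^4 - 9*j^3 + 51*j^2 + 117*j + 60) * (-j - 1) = 3*j^5 + 12*j^4 - 42*j^3 - 168*j^2 - 177*j - 60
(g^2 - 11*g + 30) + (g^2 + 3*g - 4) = 2*g^2 - 8*g + 26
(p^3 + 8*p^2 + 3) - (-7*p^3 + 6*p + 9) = 8*p^3 + 8*p^2 - 6*p - 6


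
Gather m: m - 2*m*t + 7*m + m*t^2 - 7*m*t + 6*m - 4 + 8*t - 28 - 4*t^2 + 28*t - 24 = m*(t^2 - 9*t + 14) - 4*t^2 + 36*t - 56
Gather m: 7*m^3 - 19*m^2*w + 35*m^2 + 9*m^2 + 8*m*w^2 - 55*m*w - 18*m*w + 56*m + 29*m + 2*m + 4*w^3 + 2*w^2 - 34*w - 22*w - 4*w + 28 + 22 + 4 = 7*m^3 + m^2*(44 - 19*w) + m*(8*w^2 - 73*w + 87) + 4*w^3 + 2*w^2 - 60*w + 54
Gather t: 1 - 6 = -5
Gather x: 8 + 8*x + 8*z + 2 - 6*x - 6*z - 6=2*x + 2*z + 4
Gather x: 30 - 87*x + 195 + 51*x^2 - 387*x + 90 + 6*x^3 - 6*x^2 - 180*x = 6*x^3 + 45*x^2 - 654*x + 315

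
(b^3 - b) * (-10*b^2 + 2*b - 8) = -10*b^5 + 2*b^4 + 2*b^3 - 2*b^2 + 8*b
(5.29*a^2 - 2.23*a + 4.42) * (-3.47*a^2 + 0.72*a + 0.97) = -18.3563*a^4 + 11.5469*a^3 - 11.8117*a^2 + 1.0193*a + 4.2874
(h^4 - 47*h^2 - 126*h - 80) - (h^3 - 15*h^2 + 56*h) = h^4 - h^3 - 32*h^2 - 182*h - 80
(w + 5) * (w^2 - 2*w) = w^3 + 3*w^2 - 10*w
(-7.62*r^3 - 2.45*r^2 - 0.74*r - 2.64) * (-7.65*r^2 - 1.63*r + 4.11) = 58.293*r^5 + 31.1631*r^4 - 21.6637*r^3 + 11.3327*r^2 + 1.2618*r - 10.8504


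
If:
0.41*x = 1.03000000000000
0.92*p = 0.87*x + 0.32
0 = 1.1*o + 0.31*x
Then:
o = -0.71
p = 2.72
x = 2.51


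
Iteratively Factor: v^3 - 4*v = (v + 2)*(v^2 - 2*v) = v*(v + 2)*(v - 2)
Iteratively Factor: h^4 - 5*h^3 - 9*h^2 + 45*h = (h)*(h^3 - 5*h^2 - 9*h + 45) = h*(h + 3)*(h^2 - 8*h + 15) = h*(h - 3)*(h + 3)*(h - 5)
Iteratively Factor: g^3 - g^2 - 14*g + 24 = (g - 2)*(g^2 + g - 12) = (g - 3)*(g - 2)*(g + 4)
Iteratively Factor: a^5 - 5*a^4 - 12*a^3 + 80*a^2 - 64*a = (a)*(a^4 - 5*a^3 - 12*a^2 + 80*a - 64) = a*(a - 4)*(a^3 - a^2 - 16*a + 16) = a*(a - 4)*(a + 4)*(a^2 - 5*a + 4) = a*(a - 4)*(a - 1)*(a + 4)*(a - 4)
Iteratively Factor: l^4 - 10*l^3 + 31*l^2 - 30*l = (l)*(l^3 - 10*l^2 + 31*l - 30) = l*(l - 5)*(l^2 - 5*l + 6) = l*(l - 5)*(l - 3)*(l - 2)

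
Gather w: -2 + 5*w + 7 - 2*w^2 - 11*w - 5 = -2*w^2 - 6*w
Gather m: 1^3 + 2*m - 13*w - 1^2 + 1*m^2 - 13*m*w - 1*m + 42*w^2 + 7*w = m^2 + m*(1 - 13*w) + 42*w^2 - 6*w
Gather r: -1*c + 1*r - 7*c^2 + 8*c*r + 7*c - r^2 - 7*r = -7*c^2 + 6*c - r^2 + r*(8*c - 6)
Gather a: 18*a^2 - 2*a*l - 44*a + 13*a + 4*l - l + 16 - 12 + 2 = 18*a^2 + a*(-2*l - 31) + 3*l + 6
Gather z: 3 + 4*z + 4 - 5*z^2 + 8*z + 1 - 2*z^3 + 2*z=-2*z^3 - 5*z^2 + 14*z + 8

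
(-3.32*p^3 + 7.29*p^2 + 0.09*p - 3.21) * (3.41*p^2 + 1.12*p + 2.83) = -11.3212*p^5 + 21.1405*p^4 - 0.923899999999998*p^3 + 9.7854*p^2 - 3.3405*p - 9.0843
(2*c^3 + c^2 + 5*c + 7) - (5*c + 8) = 2*c^3 + c^2 - 1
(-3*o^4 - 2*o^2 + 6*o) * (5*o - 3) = -15*o^5 + 9*o^4 - 10*o^3 + 36*o^2 - 18*o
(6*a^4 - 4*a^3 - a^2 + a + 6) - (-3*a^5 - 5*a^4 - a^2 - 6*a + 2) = 3*a^5 + 11*a^4 - 4*a^3 + 7*a + 4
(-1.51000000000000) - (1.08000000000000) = -2.59000000000000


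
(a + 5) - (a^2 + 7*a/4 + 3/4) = -a^2 - 3*a/4 + 17/4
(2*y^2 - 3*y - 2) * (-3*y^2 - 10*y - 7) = -6*y^4 - 11*y^3 + 22*y^2 + 41*y + 14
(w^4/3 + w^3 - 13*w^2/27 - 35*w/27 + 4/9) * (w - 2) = w^5/3 + w^4/3 - 67*w^3/27 - w^2/3 + 82*w/27 - 8/9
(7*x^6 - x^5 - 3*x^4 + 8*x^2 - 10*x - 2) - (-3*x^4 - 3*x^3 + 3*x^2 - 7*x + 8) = 7*x^6 - x^5 + 3*x^3 + 5*x^2 - 3*x - 10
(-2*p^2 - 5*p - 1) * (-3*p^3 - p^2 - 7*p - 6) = 6*p^5 + 17*p^4 + 22*p^3 + 48*p^2 + 37*p + 6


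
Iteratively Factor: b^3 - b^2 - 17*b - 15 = (b + 3)*(b^2 - 4*b - 5) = (b - 5)*(b + 3)*(b + 1)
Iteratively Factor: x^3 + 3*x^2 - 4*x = (x + 4)*(x^2 - x) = (x - 1)*(x + 4)*(x)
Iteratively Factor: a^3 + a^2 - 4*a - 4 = (a + 2)*(a^2 - a - 2) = (a - 2)*(a + 2)*(a + 1)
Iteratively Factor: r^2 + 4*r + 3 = (r + 1)*(r + 3)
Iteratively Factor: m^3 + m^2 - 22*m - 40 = (m + 2)*(m^2 - m - 20) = (m - 5)*(m + 2)*(m + 4)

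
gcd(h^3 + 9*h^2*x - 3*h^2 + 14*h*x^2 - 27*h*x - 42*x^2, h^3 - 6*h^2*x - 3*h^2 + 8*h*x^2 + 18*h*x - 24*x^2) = h - 3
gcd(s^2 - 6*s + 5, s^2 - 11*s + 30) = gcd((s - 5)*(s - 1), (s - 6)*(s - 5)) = s - 5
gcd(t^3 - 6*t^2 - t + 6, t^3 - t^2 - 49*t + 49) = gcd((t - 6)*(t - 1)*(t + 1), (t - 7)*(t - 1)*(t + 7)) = t - 1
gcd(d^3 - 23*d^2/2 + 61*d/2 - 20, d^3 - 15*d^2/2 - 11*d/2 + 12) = d^2 - 9*d + 8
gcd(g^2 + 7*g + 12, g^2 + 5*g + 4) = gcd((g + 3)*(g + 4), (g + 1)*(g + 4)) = g + 4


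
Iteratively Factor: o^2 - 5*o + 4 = (o - 4)*(o - 1)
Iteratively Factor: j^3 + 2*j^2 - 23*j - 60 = (j + 4)*(j^2 - 2*j - 15) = (j - 5)*(j + 4)*(j + 3)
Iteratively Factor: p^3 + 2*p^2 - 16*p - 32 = (p + 4)*(p^2 - 2*p - 8) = (p - 4)*(p + 4)*(p + 2)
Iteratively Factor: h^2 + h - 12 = (h - 3)*(h + 4)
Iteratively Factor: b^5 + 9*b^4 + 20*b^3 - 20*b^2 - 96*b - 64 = (b + 4)*(b^4 + 5*b^3 - 20*b - 16) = (b - 2)*(b + 4)*(b^3 + 7*b^2 + 14*b + 8) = (b - 2)*(b + 4)^2*(b^2 + 3*b + 2) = (b - 2)*(b + 2)*(b + 4)^2*(b + 1)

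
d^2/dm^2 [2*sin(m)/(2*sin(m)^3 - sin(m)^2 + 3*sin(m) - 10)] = 2*(-16*sin(m)^7 + 22*sin(m)^6 + 39*sin(m)^5 - 299*sin(m)^4 + 219*sin(m)^2 - 235*sin(m)/2 - sin(3*m)^2 - 15*sin(3*m) + sin(5*m)/2 + 60)/(2*sin(m)^3 - sin(m)^2 + 3*sin(m) - 10)^3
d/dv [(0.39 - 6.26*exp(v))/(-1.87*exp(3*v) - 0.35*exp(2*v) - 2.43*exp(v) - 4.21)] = (-23.4124*exp(3*v) - 0.00309999999999944*exp(2*v) + 0.273*exp(v) + 27.3023)*exp(v)/(3.4969*exp(6*v) + 1.309*exp(5*v) + 9.2107*exp(4*v) + 17.4464*exp(3*v) + 8.8519*exp(2*v) + 20.4606*exp(v) + 17.7241)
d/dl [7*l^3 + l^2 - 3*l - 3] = 21*l^2 + 2*l - 3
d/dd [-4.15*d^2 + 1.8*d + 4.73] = 1.8 - 8.3*d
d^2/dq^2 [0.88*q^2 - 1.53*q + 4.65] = 1.76000000000000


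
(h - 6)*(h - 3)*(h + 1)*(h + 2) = h^4 - 6*h^3 - 7*h^2 + 36*h + 36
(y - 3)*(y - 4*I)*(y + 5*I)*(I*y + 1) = I*y^4 - 3*I*y^3 + 21*I*y^2 + 20*y - 63*I*y - 60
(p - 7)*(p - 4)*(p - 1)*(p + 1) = p^4 - 11*p^3 + 27*p^2 + 11*p - 28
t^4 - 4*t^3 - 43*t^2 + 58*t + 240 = (t - 8)*(t - 3)*(t + 2)*(t + 5)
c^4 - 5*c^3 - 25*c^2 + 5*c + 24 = (c - 8)*(c - 1)*(c + 1)*(c + 3)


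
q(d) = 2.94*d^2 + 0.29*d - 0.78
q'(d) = 5.88*d + 0.29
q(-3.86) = 41.91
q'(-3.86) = -22.41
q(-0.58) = 0.04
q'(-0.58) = -3.12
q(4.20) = 52.30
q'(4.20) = 24.99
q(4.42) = 57.94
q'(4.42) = 26.28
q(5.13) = 78.08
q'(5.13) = 30.45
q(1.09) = 3.03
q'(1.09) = 6.70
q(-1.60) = 6.28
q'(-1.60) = -9.12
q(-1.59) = 6.19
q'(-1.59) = -9.06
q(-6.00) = 103.32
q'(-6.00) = -34.99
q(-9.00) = 234.75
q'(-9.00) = -52.63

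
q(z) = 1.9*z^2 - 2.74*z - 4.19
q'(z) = 3.8*z - 2.74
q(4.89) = 27.84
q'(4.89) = 15.84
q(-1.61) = 5.15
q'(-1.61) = -8.86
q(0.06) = -4.35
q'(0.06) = -2.51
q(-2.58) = 15.53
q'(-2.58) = -12.54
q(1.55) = -3.87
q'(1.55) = 3.15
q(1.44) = -4.20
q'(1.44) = 2.73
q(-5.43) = 66.71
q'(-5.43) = -23.37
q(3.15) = 6.03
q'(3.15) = 9.23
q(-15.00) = 464.41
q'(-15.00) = -59.74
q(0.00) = -4.19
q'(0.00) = -2.74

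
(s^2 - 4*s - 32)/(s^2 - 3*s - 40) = (s + 4)/(s + 5)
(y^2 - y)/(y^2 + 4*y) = (y - 1)/(y + 4)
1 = 1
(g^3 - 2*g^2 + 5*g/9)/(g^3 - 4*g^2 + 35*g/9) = (3*g - 1)/(3*g - 7)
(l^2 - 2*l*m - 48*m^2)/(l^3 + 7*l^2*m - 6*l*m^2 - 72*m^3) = (l - 8*m)/(l^2 + l*m - 12*m^2)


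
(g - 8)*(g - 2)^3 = g^4 - 14*g^3 + 60*g^2 - 104*g + 64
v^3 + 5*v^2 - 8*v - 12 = (v - 2)*(v + 1)*(v + 6)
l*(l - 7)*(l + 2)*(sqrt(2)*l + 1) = sqrt(2)*l^4 - 5*sqrt(2)*l^3 + l^3 - 14*sqrt(2)*l^2 - 5*l^2 - 14*l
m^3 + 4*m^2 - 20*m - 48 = (m - 4)*(m + 2)*(m + 6)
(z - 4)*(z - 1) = z^2 - 5*z + 4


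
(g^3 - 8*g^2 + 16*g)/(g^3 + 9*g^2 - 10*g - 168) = g*(g - 4)/(g^2 + 13*g + 42)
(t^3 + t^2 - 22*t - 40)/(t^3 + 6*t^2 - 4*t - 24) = (t^2 - t - 20)/(t^2 + 4*t - 12)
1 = 1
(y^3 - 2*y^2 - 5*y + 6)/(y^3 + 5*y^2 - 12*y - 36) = (y - 1)/(y + 6)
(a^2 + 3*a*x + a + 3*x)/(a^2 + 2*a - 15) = (a^2 + 3*a*x + a + 3*x)/(a^2 + 2*a - 15)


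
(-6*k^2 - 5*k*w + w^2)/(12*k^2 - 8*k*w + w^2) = (k + w)/(-2*k + w)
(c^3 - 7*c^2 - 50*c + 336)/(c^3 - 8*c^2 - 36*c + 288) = (c + 7)/(c + 6)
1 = 1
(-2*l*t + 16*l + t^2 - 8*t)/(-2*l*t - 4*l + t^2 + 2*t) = (t - 8)/(t + 2)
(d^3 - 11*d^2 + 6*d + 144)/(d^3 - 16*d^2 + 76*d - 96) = (d + 3)/(d - 2)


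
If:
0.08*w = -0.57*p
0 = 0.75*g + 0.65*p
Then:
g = 0.121637426900585*w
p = -0.140350877192982*w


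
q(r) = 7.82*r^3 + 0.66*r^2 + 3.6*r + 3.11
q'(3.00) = 218.70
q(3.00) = 230.99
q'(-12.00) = 3366.00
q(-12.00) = -13458.01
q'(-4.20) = 411.89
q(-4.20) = -579.74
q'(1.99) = 99.13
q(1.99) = 74.51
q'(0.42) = 8.29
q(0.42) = 5.32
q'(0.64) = 14.05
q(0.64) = 7.73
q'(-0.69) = 13.86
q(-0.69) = -1.63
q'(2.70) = 178.19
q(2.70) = 171.56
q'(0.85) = 21.67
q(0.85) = 11.45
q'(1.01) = 28.86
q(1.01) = 15.48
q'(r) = 23.46*r^2 + 1.32*r + 3.6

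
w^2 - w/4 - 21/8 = (w - 7/4)*(w + 3/2)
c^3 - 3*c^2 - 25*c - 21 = (c - 7)*(c + 1)*(c + 3)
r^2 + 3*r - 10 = (r - 2)*(r + 5)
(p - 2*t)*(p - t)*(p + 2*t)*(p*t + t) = p^4*t - p^3*t^2 + p^3*t - 4*p^2*t^3 - p^2*t^2 + 4*p*t^4 - 4*p*t^3 + 4*t^4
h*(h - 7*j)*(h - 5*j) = h^3 - 12*h^2*j + 35*h*j^2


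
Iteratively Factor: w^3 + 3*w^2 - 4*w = (w + 4)*(w^2 - w) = (w - 1)*(w + 4)*(w)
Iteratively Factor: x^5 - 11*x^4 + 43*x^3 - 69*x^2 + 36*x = (x - 3)*(x^4 - 8*x^3 + 19*x^2 - 12*x) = (x - 3)^2*(x^3 - 5*x^2 + 4*x) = (x - 4)*(x - 3)^2*(x^2 - x) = x*(x - 4)*(x - 3)^2*(x - 1)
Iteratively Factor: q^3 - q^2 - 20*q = (q + 4)*(q^2 - 5*q) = (q - 5)*(q + 4)*(q)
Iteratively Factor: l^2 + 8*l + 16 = (l + 4)*(l + 4)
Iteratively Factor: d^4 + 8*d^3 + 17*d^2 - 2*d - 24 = (d - 1)*(d^3 + 9*d^2 + 26*d + 24) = (d - 1)*(d + 3)*(d^2 + 6*d + 8) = (d - 1)*(d + 3)*(d + 4)*(d + 2)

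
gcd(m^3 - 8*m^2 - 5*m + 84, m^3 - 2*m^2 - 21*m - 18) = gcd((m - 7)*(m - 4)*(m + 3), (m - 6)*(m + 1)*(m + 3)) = m + 3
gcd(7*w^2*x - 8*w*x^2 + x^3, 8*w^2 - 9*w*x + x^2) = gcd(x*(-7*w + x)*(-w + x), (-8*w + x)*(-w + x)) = -w + x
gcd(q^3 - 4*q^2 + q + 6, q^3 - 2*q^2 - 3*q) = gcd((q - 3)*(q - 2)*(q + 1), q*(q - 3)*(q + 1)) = q^2 - 2*q - 3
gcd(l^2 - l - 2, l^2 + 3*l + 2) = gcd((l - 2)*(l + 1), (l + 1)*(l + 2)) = l + 1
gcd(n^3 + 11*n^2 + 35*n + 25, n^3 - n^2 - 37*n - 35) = n^2 + 6*n + 5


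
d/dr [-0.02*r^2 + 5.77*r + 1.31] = 5.77 - 0.04*r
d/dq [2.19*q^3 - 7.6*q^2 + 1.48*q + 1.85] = 6.57*q^2 - 15.2*q + 1.48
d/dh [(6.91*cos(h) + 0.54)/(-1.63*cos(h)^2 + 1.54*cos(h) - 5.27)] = (-11.2633*cos(h)^2 - 1.7604*cos(h) + 37.2473)*sin(h)/(2.6569*cos(h)^4 - 5.0204*cos(h)^3 + 19.5518*cos(h)^2 - 16.2316*cos(h) + 27.7729)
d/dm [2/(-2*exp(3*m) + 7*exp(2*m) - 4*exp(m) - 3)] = (12*exp(2*m) - 28*exp(m) + 8)*exp(m)/(2*exp(3*m) - 7*exp(2*m) + 4*exp(m) + 3)^2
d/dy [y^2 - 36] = 2*y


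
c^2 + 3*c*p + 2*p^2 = (c + p)*(c + 2*p)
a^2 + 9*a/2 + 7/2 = (a + 1)*(a + 7/2)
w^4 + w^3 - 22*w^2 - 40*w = w*(w - 5)*(w + 2)*(w + 4)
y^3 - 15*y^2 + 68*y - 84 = (y - 7)*(y - 6)*(y - 2)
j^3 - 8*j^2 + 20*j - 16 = (j - 4)*(j - 2)^2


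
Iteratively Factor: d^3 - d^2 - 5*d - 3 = (d + 1)*(d^2 - 2*d - 3) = (d + 1)^2*(d - 3)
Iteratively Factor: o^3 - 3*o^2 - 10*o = (o + 2)*(o^2 - 5*o) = o*(o + 2)*(o - 5)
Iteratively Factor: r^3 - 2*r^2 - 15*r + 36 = (r + 4)*(r^2 - 6*r + 9) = (r - 3)*(r + 4)*(r - 3)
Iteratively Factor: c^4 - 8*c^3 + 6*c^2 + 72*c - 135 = (c - 3)*(c^3 - 5*c^2 - 9*c + 45) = (c - 3)^2*(c^2 - 2*c - 15) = (c - 5)*(c - 3)^2*(c + 3)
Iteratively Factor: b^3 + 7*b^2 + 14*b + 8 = (b + 2)*(b^2 + 5*b + 4) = (b + 1)*(b + 2)*(b + 4)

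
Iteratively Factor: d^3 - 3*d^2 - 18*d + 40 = (d + 4)*(d^2 - 7*d + 10) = (d - 5)*(d + 4)*(d - 2)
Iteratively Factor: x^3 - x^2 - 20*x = (x + 4)*(x^2 - 5*x) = (x - 5)*(x + 4)*(x)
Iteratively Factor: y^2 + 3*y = (y + 3)*(y)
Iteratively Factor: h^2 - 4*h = (h)*(h - 4)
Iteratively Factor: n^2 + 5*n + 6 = (n + 2)*(n + 3)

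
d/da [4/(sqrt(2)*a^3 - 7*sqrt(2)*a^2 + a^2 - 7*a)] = 4*(-3*sqrt(2)*a^2 - 2*a + 14*sqrt(2)*a + 7)/(a^2*(sqrt(2)*a^2 - 7*sqrt(2)*a + a - 7)^2)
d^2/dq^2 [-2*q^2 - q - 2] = -4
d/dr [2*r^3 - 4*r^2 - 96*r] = 6*r^2 - 8*r - 96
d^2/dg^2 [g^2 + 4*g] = 2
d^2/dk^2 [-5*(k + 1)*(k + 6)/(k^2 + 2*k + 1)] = -50/(k^3 + 3*k^2 + 3*k + 1)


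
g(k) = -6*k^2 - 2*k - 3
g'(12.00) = -146.00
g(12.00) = -891.00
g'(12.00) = -146.00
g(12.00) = -891.00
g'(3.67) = -46.04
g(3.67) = -91.15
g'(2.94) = -37.28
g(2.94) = -60.74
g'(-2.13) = 23.56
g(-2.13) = -25.96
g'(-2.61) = 29.32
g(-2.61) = -38.65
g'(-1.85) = 20.20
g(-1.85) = -19.84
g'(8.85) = -108.20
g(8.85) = -490.64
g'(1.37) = -18.44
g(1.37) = -17.00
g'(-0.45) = 3.40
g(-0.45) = -3.32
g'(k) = -12*k - 2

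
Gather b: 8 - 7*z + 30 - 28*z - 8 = 30 - 35*z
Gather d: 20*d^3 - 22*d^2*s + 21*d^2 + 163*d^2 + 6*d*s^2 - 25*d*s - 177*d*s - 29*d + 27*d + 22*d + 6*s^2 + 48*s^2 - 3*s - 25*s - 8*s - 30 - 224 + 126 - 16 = 20*d^3 + d^2*(184 - 22*s) + d*(6*s^2 - 202*s + 20) + 54*s^2 - 36*s - 144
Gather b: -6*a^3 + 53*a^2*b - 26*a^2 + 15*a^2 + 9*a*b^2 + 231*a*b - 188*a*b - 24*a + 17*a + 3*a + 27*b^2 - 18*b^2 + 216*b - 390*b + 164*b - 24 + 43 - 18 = -6*a^3 - 11*a^2 - 4*a + b^2*(9*a + 9) + b*(53*a^2 + 43*a - 10) + 1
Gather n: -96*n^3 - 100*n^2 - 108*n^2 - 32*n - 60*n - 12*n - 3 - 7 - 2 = -96*n^3 - 208*n^2 - 104*n - 12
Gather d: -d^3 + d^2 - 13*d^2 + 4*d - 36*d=-d^3 - 12*d^2 - 32*d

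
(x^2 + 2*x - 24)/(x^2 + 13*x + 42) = (x - 4)/(x + 7)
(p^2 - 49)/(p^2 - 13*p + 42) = (p + 7)/(p - 6)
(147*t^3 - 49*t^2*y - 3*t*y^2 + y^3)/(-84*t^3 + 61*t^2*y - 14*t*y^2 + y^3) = (7*t + y)/(-4*t + y)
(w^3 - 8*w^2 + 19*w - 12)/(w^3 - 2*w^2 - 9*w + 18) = (w^2 - 5*w + 4)/(w^2 + w - 6)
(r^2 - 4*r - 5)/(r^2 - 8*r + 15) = (r + 1)/(r - 3)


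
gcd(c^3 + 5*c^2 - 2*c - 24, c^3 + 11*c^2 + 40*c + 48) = c^2 + 7*c + 12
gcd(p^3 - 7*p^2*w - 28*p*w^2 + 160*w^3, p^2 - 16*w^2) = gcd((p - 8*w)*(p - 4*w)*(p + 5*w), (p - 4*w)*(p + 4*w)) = p - 4*w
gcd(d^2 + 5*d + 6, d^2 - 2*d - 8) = d + 2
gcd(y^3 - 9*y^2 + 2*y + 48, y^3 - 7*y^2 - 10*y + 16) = y^2 - 6*y - 16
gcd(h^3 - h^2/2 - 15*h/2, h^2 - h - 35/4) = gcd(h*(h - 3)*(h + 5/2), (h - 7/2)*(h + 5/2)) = h + 5/2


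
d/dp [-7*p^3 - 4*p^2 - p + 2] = -21*p^2 - 8*p - 1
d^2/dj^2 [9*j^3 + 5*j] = 54*j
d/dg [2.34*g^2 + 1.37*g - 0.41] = 4.68*g + 1.37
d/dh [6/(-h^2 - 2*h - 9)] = 12*(h + 1)/(h^2 + 2*h + 9)^2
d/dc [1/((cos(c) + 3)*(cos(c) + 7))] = 2*(cos(c) + 5)*sin(c)/((cos(c) + 3)^2*(cos(c) + 7)^2)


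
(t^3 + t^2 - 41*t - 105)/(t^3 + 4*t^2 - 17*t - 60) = (t - 7)/(t - 4)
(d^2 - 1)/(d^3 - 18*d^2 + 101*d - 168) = (d^2 - 1)/(d^3 - 18*d^2 + 101*d - 168)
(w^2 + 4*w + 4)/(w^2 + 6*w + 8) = (w + 2)/(w + 4)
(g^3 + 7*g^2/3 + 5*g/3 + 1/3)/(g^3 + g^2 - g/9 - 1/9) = 3*(g + 1)/(3*g - 1)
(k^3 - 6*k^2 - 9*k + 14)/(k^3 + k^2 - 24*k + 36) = (k^3 - 6*k^2 - 9*k + 14)/(k^3 + k^2 - 24*k + 36)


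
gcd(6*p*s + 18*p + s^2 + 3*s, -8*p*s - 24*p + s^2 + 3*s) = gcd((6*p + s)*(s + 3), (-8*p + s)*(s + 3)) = s + 3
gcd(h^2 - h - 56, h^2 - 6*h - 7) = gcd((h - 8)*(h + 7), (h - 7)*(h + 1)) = 1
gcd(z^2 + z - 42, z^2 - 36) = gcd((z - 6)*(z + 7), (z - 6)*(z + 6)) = z - 6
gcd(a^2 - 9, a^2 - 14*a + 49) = 1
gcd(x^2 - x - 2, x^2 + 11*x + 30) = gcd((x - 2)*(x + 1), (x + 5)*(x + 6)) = 1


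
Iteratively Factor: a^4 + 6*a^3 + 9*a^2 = (a)*(a^3 + 6*a^2 + 9*a) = a*(a + 3)*(a^2 + 3*a) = a^2*(a + 3)*(a + 3)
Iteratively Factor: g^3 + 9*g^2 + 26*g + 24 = (g + 3)*(g^2 + 6*g + 8) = (g + 2)*(g + 3)*(g + 4)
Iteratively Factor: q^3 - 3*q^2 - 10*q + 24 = (q + 3)*(q^2 - 6*q + 8) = (q - 4)*(q + 3)*(q - 2)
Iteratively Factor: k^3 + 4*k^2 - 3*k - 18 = (k + 3)*(k^2 + k - 6) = (k + 3)^2*(k - 2)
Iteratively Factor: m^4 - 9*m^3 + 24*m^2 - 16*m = (m - 4)*(m^3 - 5*m^2 + 4*m) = (m - 4)*(m - 1)*(m^2 - 4*m) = m*(m - 4)*(m - 1)*(m - 4)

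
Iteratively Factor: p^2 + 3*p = (p)*(p + 3)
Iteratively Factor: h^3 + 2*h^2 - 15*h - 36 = (h - 4)*(h^2 + 6*h + 9) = (h - 4)*(h + 3)*(h + 3)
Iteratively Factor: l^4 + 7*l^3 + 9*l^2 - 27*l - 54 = (l - 2)*(l^3 + 9*l^2 + 27*l + 27) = (l - 2)*(l + 3)*(l^2 + 6*l + 9) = (l - 2)*(l + 3)^2*(l + 3)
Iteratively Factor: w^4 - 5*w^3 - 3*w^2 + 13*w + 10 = (w - 2)*(w^3 - 3*w^2 - 9*w - 5) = (w - 5)*(w - 2)*(w^2 + 2*w + 1) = (w - 5)*(w - 2)*(w + 1)*(w + 1)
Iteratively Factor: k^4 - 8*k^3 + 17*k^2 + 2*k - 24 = (k + 1)*(k^3 - 9*k^2 + 26*k - 24) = (k - 3)*(k + 1)*(k^2 - 6*k + 8) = (k - 3)*(k - 2)*(k + 1)*(k - 4)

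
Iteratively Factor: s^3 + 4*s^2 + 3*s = (s + 1)*(s^2 + 3*s) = (s + 1)*(s + 3)*(s)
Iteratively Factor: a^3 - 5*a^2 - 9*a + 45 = (a - 5)*(a^2 - 9) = (a - 5)*(a - 3)*(a + 3)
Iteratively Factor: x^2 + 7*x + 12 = (x + 4)*(x + 3)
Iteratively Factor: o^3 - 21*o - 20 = (o + 4)*(o^2 - 4*o - 5) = (o - 5)*(o + 4)*(o + 1)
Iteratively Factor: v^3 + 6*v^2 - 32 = (v - 2)*(v^2 + 8*v + 16) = (v - 2)*(v + 4)*(v + 4)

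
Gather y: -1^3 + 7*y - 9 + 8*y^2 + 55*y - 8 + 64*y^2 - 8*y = 72*y^2 + 54*y - 18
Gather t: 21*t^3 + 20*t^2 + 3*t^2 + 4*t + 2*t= 21*t^3 + 23*t^2 + 6*t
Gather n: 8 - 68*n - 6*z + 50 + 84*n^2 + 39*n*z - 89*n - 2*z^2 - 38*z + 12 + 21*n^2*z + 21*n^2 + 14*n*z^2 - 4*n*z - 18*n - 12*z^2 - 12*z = n^2*(21*z + 105) + n*(14*z^2 + 35*z - 175) - 14*z^2 - 56*z + 70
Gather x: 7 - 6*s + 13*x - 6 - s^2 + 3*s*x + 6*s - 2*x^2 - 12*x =-s^2 - 2*x^2 + x*(3*s + 1) + 1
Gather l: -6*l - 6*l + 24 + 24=48 - 12*l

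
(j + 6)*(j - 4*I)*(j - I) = j^3 + 6*j^2 - 5*I*j^2 - 4*j - 30*I*j - 24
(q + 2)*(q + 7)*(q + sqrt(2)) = q^3 + sqrt(2)*q^2 + 9*q^2 + 9*sqrt(2)*q + 14*q + 14*sqrt(2)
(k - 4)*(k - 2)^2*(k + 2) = k^4 - 6*k^3 + 4*k^2 + 24*k - 32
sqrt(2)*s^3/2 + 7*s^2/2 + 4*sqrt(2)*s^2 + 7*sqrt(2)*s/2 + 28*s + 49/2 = (s + 7)*(s + 7*sqrt(2)/2)*(sqrt(2)*s/2 + sqrt(2)/2)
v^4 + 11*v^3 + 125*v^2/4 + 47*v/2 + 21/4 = (v + 1/2)^2*(v + 3)*(v + 7)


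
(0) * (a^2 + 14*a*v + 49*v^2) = 0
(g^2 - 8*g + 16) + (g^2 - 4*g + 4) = 2*g^2 - 12*g + 20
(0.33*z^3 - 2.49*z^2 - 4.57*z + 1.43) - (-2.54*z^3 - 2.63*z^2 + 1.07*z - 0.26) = 2.87*z^3 + 0.14*z^2 - 5.64*z + 1.69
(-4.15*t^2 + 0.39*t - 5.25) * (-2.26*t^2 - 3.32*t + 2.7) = 9.379*t^4 + 12.8966*t^3 - 0.634800000000003*t^2 + 18.483*t - 14.175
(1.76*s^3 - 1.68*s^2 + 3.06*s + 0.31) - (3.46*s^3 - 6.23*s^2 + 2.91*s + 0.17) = -1.7*s^3 + 4.55*s^2 + 0.15*s + 0.14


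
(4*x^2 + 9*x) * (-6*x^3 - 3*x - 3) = -24*x^5 - 54*x^4 - 12*x^3 - 39*x^2 - 27*x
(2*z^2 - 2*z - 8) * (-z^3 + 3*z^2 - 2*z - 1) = -2*z^5 + 8*z^4 - 2*z^3 - 22*z^2 + 18*z + 8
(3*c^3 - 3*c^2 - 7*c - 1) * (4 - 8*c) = -24*c^4 + 36*c^3 + 44*c^2 - 20*c - 4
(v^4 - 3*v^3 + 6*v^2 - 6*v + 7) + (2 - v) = v^4 - 3*v^3 + 6*v^2 - 7*v + 9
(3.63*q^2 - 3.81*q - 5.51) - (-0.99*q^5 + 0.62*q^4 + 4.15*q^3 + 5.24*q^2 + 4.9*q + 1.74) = 0.99*q^5 - 0.62*q^4 - 4.15*q^3 - 1.61*q^2 - 8.71*q - 7.25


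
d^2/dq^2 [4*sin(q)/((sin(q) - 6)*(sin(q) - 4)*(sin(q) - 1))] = 4*(-4*sin(q)^6 + 29*sin(q)^5 + 50*sin(q)^4 - 702*sin(q)^3 + 1056*sin(q)^2 + 528*sin(q) - 1632)/((sin(q) - 6)^3*(sin(q) - 4)^3*(sin(q) - 1)^2)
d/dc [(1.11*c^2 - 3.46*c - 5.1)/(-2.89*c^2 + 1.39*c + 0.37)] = (-8.4565*c^2 - 28.6566*c + 5.8088)/(8.3521*c^4 - 8.0342*c^3 - 0.206500000000001*c^2 + 1.0286*c + 0.1369)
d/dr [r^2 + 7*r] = 2*r + 7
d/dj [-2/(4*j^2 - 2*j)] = (4*j - 1)/(j^2*(2*j - 1)^2)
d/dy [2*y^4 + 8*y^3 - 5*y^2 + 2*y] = 8*y^3 + 24*y^2 - 10*y + 2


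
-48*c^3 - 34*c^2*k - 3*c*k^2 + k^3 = (-8*c + k)*(2*c + k)*(3*c + k)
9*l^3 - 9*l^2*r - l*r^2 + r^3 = (-3*l + r)*(-l + r)*(3*l + r)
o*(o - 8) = o^2 - 8*o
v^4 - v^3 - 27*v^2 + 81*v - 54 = (v - 3)^2*(v - 1)*(v + 6)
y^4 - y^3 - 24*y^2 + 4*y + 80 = (y - 5)*(y - 2)*(y + 2)*(y + 4)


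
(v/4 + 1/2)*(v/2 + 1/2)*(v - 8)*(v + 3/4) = v^4/8 - 17*v^3/32 - 103*v^2/32 - 65*v/16 - 3/2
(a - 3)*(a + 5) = a^2 + 2*a - 15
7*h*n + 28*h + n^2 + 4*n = (7*h + n)*(n + 4)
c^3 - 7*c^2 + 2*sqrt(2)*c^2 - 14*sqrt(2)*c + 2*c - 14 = (c - 7)*(c + sqrt(2))^2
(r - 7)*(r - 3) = r^2 - 10*r + 21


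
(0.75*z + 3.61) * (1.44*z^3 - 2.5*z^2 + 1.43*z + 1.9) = 1.08*z^4 + 3.3234*z^3 - 7.9525*z^2 + 6.5873*z + 6.859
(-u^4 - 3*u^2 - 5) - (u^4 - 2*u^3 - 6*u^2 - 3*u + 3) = -2*u^4 + 2*u^3 + 3*u^2 + 3*u - 8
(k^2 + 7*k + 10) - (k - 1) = k^2 + 6*k + 11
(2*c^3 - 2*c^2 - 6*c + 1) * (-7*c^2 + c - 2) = -14*c^5 + 16*c^4 + 36*c^3 - 9*c^2 + 13*c - 2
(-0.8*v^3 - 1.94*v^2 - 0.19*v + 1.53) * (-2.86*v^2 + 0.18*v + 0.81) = 2.288*v^5 + 5.4044*v^4 - 0.4538*v^3 - 5.9814*v^2 + 0.1215*v + 1.2393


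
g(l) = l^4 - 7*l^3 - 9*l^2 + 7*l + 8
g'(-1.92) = -64.17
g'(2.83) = -121.47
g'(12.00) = 3679.00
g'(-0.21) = 9.82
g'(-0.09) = 8.45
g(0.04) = 8.27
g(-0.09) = 7.30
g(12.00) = 7436.00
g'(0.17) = 3.35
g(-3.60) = 360.71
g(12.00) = 7436.00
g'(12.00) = 3679.00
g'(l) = 4*l^3 - 21*l^2 - 18*l + 7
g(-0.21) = 6.20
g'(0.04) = 6.25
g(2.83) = -138.78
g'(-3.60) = -386.98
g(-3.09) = 198.13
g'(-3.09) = -255.90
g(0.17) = 8.90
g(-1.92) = 24.52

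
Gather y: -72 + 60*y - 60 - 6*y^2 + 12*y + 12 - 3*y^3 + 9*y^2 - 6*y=-3*y^3 + 3*y^2 + 66*y - 120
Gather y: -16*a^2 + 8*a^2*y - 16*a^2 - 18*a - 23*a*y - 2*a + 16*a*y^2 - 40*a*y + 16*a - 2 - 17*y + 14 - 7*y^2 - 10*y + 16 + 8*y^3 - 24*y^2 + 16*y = -32*a^2 - 4*a + 8*y^3 + y^2*(16*a - 31) + y*(8*a^2 - 63*a - 11) + 28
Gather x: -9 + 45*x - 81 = 45*x - 90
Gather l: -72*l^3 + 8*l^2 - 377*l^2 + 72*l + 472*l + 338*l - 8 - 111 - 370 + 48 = -72*l^3 - 369*l^2 + 882*l - 441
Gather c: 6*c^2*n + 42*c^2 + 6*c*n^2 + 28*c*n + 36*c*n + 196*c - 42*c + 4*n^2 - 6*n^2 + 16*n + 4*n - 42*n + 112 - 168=c^2*(6*n + 42) + c*(6*n^2 + 64*n + 154) - 2*n^2 - 22*n - 56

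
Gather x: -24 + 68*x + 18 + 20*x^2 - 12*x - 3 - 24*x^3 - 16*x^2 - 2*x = -24*x^3 + 4*x^2 + 54*x - 9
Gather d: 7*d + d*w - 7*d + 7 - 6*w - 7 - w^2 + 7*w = d*w - w^2 + w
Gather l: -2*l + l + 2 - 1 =1 - l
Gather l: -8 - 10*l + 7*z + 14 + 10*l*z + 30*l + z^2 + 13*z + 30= l*(10*z + 20) + z^2 + 20*z + 36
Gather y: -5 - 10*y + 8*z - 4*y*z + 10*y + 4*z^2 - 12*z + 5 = -4*y*z + 4*z^2 - 4*z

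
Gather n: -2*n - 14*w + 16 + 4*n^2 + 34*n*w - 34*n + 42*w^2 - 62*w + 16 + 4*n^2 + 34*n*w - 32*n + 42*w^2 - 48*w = 8*n^2 + n*(68*w - 68) + 84*w^2 - 124*w + 32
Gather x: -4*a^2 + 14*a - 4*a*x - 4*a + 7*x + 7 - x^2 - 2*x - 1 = -4*a^2 + 10*a - x^2 + x*(5 - 4*a) + 6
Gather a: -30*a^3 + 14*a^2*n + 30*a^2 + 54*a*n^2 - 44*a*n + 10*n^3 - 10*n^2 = -30*a^3 + a^2*(14*n + 30) + a*(54*n^2 - 44*n) + 10*n^3 - 10*n^2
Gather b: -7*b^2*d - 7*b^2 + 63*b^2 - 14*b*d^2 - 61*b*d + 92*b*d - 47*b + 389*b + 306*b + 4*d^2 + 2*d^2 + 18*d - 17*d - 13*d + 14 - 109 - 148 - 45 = b^2*(56 - 7*d) + b*(-14*d^2 + 31*d + 648) + 6*d^2 - 12*d - 288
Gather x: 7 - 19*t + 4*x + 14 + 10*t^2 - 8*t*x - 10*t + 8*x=10*t^2 - 29*t + x*(12 - 8*t) + 21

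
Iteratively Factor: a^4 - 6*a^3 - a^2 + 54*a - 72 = (a - 3)*(a^3 - 3*a^2 - 10*a + 24) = (a - 4)*(a - 3)*(a^2 + a - 6) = (a - 4)*(a - 3)*(a + 3)*(a - 2)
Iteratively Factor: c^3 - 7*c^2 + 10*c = (c - 2)*(c^2 - 5*c) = (c - 5)*(c - 2)*(c)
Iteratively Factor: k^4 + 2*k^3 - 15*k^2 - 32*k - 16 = (k - 4)*(k^3 + 6*k^2 + 9*k + 4) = (k - 4)*(k + 1)*(k^2 + 5*k + 4) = (k - 4)*(k + 1)*(k + 4)*(k + 1)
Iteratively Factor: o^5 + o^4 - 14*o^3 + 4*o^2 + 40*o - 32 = (o - 1)*(o^4 + 2*o^3 - 12*o^2 - 8*o + 32) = (o - 1)*(o + 2)*(o^3 - 12*o + 16) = (o - 2)*(o - 1)*(o + 2)*(o^2 + 2*o - 8) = (o - 2)^2*(o - 1)*(o + 2)*(o + 4)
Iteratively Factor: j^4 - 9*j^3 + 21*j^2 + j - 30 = (j - 2)*(j^3 - 7*j^2 + 7*j + 15) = (j - 3)*(j - 2)*(j^2 - 4*j - 5) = (j - 3)*(j - 2)*(j + 1)*(j - 5)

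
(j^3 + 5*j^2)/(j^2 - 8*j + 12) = j^2*(j + 5)/(j^2 - 8*j + 12)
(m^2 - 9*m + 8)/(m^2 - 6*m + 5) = (m - 8)/(m - 5)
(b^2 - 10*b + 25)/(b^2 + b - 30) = (b - 5)/(b + 6)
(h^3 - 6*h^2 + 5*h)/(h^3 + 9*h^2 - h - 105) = h*(h^2 - 6*h + 5)/(h^3 + 9*h^2 - h - 105)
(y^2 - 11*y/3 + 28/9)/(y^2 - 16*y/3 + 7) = (y - 4/3)/(y - 3)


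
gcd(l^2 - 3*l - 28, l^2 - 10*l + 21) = l - 7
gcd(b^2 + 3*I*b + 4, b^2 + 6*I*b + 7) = b - I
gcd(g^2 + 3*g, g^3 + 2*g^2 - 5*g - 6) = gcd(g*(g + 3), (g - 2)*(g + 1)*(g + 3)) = g + 3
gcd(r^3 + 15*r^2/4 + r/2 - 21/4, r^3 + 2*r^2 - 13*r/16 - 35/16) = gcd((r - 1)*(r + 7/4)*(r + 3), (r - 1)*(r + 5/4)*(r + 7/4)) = r^2 + 3*r/4 - 7/4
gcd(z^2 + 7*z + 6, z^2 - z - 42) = z + 6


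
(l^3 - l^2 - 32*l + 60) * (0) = 0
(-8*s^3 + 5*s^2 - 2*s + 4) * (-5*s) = 40*s^4 - 25*s^3 + 10*s^2 - 20*s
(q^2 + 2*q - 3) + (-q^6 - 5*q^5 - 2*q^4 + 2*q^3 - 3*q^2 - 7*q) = -q^6 - 5*q^5 - 2*q^4 + 2*q^3 - 2*q^2 - 5*q - 3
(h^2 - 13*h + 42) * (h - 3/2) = h^3 - 29*h^2/2 + 123*h/2 - 63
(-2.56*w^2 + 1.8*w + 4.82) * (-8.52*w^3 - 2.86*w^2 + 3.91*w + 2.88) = 21.8112*w^5 - 8.0144*w^4 - 56.224*w^3 - 14.12*w^2 + 24.0302*w + 13.8816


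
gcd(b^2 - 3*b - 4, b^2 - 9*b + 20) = b - 4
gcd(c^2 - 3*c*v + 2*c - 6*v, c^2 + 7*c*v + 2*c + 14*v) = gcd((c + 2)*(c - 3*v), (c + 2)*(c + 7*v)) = c + 2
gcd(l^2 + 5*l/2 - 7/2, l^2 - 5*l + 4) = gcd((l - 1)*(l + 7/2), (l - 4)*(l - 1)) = l - 1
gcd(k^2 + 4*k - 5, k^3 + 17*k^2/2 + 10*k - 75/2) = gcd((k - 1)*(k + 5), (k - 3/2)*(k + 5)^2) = k + 5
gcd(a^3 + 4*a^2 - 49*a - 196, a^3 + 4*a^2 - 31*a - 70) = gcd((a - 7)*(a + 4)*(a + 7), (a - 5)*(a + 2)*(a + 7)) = a + 7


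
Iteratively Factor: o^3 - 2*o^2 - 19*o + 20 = (o - 5)*(o^2 + 3*o - 4) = (o - 5)*(o - 1)*(o + 4)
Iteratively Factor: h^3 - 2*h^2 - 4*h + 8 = (h - 2)*(h^2 - 4) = (h - 2)^2*(h + 2)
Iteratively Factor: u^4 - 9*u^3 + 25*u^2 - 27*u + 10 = (u - 5)*(u^3 - 4*u^2 + 5*u - 2) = (u - 5)*(u - 2)*(u^2 - 2*u + 1) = (u - 5)*(u - 2)*(u - 1)*(u - 1)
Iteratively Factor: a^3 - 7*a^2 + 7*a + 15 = (a - 5)*(a^2 - 2*a - 3) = (a - 5)*(a + 1)*(a - 3)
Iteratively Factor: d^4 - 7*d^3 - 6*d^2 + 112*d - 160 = (d - 2)*(d^3 - 5*d^2 - 16*d + 80) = (d - 5)*(d - 2)*(d^2 - 16) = (d - 5)*(d - 4)*(d - 2)*(d + 4)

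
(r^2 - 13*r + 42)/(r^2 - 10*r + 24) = (r - 7)/(r - 4)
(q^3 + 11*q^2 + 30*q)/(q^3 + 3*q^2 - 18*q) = (q + 5)/(q - 3)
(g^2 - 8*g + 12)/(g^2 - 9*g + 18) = (g - 2)/(g - 3)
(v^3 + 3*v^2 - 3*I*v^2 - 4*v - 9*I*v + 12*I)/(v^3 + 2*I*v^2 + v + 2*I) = (v^3 + 3*v^2*(1 - I) - v*(4 + 9*I) + 12*I)/(v^3 + 2*I*v^2 + v + 2*I)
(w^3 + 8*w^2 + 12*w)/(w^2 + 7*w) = (w^2 + 8*w + 12)/(w + 7)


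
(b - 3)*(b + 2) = b^2 - b - 6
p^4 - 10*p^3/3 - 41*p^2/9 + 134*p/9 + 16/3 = (p - 3)*(p - 8/3)*(p + 1/3)*(p + 2)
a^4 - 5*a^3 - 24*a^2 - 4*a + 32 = (a - 8)*(a - 1)*(a + 2)^2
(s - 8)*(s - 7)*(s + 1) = s^3 - 14*s^2 + 41*s + 56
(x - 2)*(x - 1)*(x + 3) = x^3 - 7*x + 6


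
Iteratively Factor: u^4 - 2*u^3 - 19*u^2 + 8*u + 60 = (u + 2)*(u^3 - 4*u^2 - 11*u + 30) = (u - 5)*(u + 2)*(u^2 + u - 6) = (u - 5)*(u + 2)*(u + 3)*(u - 2)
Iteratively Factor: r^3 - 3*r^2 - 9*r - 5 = (r + 1)*(r^2 - 4*r - 5) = (r - 5)*(r + 1)*(r + 1)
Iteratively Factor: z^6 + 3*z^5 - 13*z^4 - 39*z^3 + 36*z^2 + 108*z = (z + 3)*(z^5 - 13*z^3 + 36*z) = (z - 3)*(z + 3)*(z^4 + 3*z^3 - 4*z^2 - 12*z) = (z - 3)*(z + 3)^2*(z^3 - 4*z) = (z - 3)*(z - 2)*(z + 3)^2*(z^2 + 2*z) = (z - 3)*(z - 2)*(z + 2)*(z + 3)^2*(z)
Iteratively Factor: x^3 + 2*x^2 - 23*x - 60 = (x + 4)*(x^2 - 2*x - 15) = (x - 5)*(x + 4)*(x + 3)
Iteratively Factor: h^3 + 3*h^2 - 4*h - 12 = (h + 3)*(h^2 - 4) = (h - 2)*(h + 3)*(h + 2)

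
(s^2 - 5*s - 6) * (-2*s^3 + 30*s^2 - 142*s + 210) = -2*s^5 + 40*s^4 - 280*s^3 + 740*s^2 - 198*s - 1260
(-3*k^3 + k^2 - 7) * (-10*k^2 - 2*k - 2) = 30*k^5 - 4*k^4 + 4*k^3 + 68*k^2 + 14*k + 14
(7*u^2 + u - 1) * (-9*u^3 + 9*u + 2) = -63*u^5 - 9*u^4 + 72*u^3 + 23*u^2 - 7*u - 2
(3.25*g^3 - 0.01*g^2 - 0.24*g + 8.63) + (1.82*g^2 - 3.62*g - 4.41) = 3.25*g^3 + 1.81*g^2 - 3.86*g + 4.22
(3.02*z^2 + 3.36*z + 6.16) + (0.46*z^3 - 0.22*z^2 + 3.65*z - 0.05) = 0.46*z^3 + 2.8*z^2 + 7.01*z + 6.11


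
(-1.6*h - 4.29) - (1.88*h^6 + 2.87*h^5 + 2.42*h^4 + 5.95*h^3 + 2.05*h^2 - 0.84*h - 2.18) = -1.88*h^6 - 2.87*h^5 - 2.42*h^4 - 5.95*h^3 - 2.05*h^2 - 0.76*h - 2.11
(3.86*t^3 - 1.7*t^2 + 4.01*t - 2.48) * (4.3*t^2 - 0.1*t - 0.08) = 16.598*t^5 - 7.696*t^4 + 17.1042*t^3 - 10.929*t^2 - 0.0728*t + 0.1984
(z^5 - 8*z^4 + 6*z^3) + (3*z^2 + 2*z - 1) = z^5 - 8*z^4 + 6*z^3 + 3*z^2 + 2*z - 1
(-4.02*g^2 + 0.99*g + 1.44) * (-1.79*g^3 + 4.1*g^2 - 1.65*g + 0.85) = 7.1958*g^5 - 18.2541*g^4 + 8.1144*g^3 + 0.8535*g^2 - 1.5345*g + 1.224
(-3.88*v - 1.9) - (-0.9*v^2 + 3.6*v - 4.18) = 0.9*v^2 - 7.48*v + 2.28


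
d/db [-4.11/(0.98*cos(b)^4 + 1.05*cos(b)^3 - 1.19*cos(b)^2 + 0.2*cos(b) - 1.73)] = (-16.1112*cos(b)^3 - 12.9465*cos(b)^2 + 9.7818*cos(b) - 0.822)*sin(b)/(0.98*cos(b)^4 + 1.05*cos(b)^3 - 1.19*cos(b)^2 + 0.2*cos(b) - 1.73)^2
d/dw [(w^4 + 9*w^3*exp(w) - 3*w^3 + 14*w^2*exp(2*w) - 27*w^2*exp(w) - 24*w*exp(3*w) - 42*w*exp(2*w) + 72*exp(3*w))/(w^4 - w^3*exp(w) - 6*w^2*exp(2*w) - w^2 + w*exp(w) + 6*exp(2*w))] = ((w^4 - w^3*exp(w) - 6*w^2*exp(2*w) - w^2 + w*exp(w) + 6*exp(2*w))*(9*w^3*exp(w) + 4*w^3 + 28*w^2*exp(2*w) - 9*w^2 - 72*w*exp(3*w) - 56*w*exp(2*w) - 54*w*exp(w) + 192*exp(3*w) - 42*exp(2*w)) + (w^4 + 9*w^3*exp(w) - 3*w^3 + 14*w^2*exp(2*w) - 27*w^2*exp(w) - 24*w*exp(3*w) - 42*w*exp(2*w) + 72*exp(3*w))*(w^3*exp(w) - 4*w^3 + 12*w^2*exp(2*w) + 3*w^2*exp(w) + 12*w*exp(2*w) - w*exp(w) + 2*w - 12*exp(2*w) - exp(w)))/(w^4 - w^3*exp(w) - 6*w^2*exp(2*w) - w^2 + w*exp(w) + 6*exp(2*w))^2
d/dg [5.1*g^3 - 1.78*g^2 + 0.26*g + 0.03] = 15.3*g^2 - 3.56*g + 0.26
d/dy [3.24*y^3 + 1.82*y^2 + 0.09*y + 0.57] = 9.72*y^2 + 3.64*y + 0.09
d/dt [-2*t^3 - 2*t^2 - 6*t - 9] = -6*t^2 - 4*t - 6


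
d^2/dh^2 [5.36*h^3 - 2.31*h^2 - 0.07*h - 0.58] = 32.16*h - 4.62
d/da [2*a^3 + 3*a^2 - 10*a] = 6*a^2 + 6*a - 10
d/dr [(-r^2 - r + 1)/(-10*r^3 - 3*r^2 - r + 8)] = ((2*r + 1)*(10*r^3 + 3*r^2 + r - 8) - (r^2 + r - 1)*(30*r^2 + 6*r + 1))/(10*r^3 + 3*r^2 + r - 8)^2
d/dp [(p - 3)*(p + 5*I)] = 2*p - 3 + 5*I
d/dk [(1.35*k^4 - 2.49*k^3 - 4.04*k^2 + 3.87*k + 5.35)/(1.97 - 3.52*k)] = (-14.256*k^4 + 28.1676*k^3 - 0.495100000000001*k^2 - 15.9176*k + 26.4559)/(12.3904*k^2 - 13.8688*k + 3.8809)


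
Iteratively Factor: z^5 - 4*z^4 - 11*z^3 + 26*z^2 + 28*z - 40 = (z - 5)*(z^4 + z^3 - 6*z^2 - 4*z + 8) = (z - 5)*(z + 2)*(z^3 - z^2 - 4*z + 4) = (z - 5)*(z - 1)*(z + 2)*(z^2 - 4) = (z - 5)*(z - 2)*(z - 1)*(z + 2)*(z + 2)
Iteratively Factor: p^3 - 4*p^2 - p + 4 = (p + 1)*(p^2 - 5*p + 4) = (p - 4)*(p + 1)*(p - 1)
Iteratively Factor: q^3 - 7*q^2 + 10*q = (q)*(q^2 - 7*q + 10) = q*(q - 5)*(q - 2)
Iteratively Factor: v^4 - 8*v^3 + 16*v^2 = (v - 4)*(v^3 - 4*v^2) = v*(v - 4)*(v^2 - 4*v) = v^2*(v - 4)*(v - 4)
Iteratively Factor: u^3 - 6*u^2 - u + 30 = (u - 3)*(u^2 - 3*u - 10) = (u - 5)*(u - 3)*(u + 2)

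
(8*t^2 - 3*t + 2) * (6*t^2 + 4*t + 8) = 48*t^4 + 14*t^3 + 64*t^2 - 16*t + 16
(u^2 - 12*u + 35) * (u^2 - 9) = u^4 - 12*u^3 + 26*u^2 + 108*u - 315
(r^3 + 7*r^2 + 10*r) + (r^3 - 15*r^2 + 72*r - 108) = 2*r^3 - 8*r^2 + 82*r - 108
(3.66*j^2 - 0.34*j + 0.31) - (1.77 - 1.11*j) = 3.66*j^2 + 0.77*j - 1.46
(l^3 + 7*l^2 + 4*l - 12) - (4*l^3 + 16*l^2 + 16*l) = -3*l^3 - 9*l^2 - 12*l - 12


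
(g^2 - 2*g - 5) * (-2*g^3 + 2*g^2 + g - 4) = -2*g^5 + 6*g^4 + 7*g^3 - 16*g^2 + 3*g + 20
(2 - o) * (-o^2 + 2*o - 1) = o^3 - 4*o^2 + 5*o - 2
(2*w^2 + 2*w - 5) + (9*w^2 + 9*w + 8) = 11*w^2 + 11*w + 3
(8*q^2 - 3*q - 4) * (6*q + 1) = 48*q^3 - 10*q^2 - 27*q - 4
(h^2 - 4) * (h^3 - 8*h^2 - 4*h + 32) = h^5 - 8*h^4 - 8*h^3 + 64*h^2 + 16*h - 128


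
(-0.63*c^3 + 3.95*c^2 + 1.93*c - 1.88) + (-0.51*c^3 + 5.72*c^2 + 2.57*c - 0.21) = -1.14*c^3 + 9.67*c^2 + 4.5*c - 2.09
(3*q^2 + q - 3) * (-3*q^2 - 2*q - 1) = -9*q^4 - 9*q^3 + 4*q^2 + 5*q + 3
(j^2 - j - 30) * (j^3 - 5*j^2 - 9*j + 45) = j^5 - 6*j^4 - 34*j^3 + 204*j^2 + 225*j - 1350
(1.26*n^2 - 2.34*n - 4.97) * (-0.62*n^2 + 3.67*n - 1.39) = -0.7812*n^4 + 6.075*n^3 - 7.2578*n^2 - 14.9873*n + 6.9083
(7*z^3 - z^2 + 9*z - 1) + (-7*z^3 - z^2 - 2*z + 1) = -2*z^2 + 7*z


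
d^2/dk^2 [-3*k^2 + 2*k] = -6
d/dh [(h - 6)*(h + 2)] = 2*h - 4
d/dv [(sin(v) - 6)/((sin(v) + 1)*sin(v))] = (-cos(v) + 12/tan(v) + 6*cos(v)/sin(v)^2)/(sin(v) + 1)^2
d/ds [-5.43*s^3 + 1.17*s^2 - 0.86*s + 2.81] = -16.29*s^2 + 2.34*s - 0.86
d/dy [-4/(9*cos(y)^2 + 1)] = -144*sin(2*y)/(9*cos(2*y) + 11)^2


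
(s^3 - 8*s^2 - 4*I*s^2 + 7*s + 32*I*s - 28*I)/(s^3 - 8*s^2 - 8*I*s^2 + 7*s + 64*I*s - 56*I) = (s - 4*I)/(s - 8*I)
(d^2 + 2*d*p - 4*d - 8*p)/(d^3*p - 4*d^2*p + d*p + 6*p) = (d^2 + 2*d*p - 4*d - 8*p)/(p*(d^3 - 4*d^2 + d + 6))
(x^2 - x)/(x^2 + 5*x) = (x - 1)/(x + 5)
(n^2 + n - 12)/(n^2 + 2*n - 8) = (n - 3)/(n - 2)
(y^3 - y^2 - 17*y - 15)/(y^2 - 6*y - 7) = (y^2 - 2*y - 15)/(y - 7)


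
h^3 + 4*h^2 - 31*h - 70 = (h - 5)*(h + 2)*(h + 7)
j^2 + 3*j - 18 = (j - 3)*(j + 6)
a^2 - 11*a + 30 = (a - 6)*(a - 5)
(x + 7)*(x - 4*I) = x^2 + 7*x - 4*I*x - 28*I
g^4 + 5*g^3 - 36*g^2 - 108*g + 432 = (g - 4)*(g - 3)*(g + 6)^2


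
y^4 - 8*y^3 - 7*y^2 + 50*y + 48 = (y - 8)*(y - 3)*(y + 1)*(y + 2)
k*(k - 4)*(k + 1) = k^3 - 3*k^2 - 4*k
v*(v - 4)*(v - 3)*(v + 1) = v^4 - 6*v^3 + 5*v^2 + 12*v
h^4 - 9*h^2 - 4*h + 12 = (h - 3)*(h - 1)*(h + 2)^2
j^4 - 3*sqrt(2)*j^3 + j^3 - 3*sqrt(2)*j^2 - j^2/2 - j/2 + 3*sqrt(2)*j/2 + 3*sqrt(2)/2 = (j + 1)*(j - 3*sqrt(2))*(j - sqrt(2)/2)*(j + sqrt(2)/2)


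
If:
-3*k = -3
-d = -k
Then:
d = 1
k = 1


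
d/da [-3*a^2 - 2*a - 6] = -6*a - 2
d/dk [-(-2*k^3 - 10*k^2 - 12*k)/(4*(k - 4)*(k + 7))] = (k^4 + 6*k^3 - 75*k^2 - 280*k - 168)/(2*(k^4 + 6*k^3 - 47*k^2 - 168*k + 784))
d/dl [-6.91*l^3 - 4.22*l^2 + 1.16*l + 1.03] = -20.73*l^2 - 8.44*l + 1.16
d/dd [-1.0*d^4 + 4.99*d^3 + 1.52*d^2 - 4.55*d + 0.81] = -4.0*d^3 + 14.97*d^2 + 3.04*d - 4.55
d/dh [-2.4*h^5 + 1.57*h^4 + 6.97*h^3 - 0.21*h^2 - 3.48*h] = -12.0*h^4 + 6.28*h^3 + 20.91*h^2 - 0.42*h - 3.48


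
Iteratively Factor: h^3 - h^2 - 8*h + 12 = (h - 2)*(h^2 + h - 6) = (h - 2)^2*(h + 3)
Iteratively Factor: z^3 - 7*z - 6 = (z + 1)*(z^2 - z - 6) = (z - 3)*(z + 1)*(z + 2)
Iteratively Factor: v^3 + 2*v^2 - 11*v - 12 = (v + 4)*(v^2 - 2*v - 3) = (v - 3)*(v + 4)*(v + 1)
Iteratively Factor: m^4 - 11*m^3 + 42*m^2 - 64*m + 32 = (m - 4)*(m^3 - 7*m^2 + 14*m - 8) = (m - 4)^2*(m^2 - 3*m + 2) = (m - 4)^2*(m - 2)*(m - 1)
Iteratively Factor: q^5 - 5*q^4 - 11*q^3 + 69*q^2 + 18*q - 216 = (q + 2)*(q^4 - 7*q^3 + 3*q^2 + 63*q - 108) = (q + 2)*(q + 3)*(q^3 - 10*q^2 + 33*q - 36) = (q - 3)*(q + 2)*(q + 3)*(q^2 - 7*q + 12) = (q - 3)^2*(q + 2)*(q + 3)*(q - 4)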